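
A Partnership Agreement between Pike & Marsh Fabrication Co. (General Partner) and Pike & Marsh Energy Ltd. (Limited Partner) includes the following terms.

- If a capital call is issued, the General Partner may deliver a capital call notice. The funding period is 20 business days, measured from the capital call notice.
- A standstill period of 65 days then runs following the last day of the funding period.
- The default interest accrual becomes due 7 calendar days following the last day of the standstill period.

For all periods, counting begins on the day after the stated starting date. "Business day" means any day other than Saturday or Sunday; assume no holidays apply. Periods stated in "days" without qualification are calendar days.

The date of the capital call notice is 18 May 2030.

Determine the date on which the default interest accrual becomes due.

From Saturday, 18 May 2030, 20 business days (May 20, May 21, May 22, May 23, …, Jun 12, Jun 13, Jun 14, skipping weekends) brings us to Friday, 14 June 2030, which is the last day of the funding period.
The last day of the standstill period: 14 June 2030 + 65 days = 18 August 2030.
Adding 7 calendar days to 18 August 2030 gives 25 August 2030, which is the date on which the default interest accrual becomes due.

25 August 2030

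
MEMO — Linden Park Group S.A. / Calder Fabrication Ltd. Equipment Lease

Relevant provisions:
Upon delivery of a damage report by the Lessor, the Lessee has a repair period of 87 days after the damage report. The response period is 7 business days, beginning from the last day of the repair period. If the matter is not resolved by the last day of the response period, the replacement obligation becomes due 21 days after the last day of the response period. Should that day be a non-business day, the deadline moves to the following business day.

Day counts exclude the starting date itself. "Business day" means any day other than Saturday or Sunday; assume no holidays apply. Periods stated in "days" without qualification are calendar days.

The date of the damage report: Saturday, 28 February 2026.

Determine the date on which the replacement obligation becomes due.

The last day of the repair period: 87 calendar days after 28 February 2026 is 26 May 2026.
From Tuesday, 26 May 2026, 7 business days (May 27, May 28, May 29, Jun 1, Jun 2, Jun 3, Jun 4, skipping weekends) brings us to Thursday, 4 June 2026, which is the last day of the response period.
The date on which the replacement obligation becomes due: 4 June 2026 + 21 days = 25 June 2026. 25 June 2026 is a Thursday, so no roll-forward applies.

25 June 2026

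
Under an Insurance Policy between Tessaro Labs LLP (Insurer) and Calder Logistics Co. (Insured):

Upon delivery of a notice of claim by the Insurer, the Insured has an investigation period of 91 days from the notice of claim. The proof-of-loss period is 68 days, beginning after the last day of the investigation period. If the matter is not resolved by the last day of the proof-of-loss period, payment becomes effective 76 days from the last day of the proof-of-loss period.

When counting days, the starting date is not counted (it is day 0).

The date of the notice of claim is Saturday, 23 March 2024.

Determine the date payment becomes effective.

The last day of the investigation period: 23 March 2024 + 91 days = 22 June 2024.
The last day of the proof-of-loss period: 68 calendar days after 22 June 2024 is 29 August 2024.
Adding 76 calendar days to 29 August 2024 gives 13 November 2024, which is the date payment becomes effective.

13 November 2024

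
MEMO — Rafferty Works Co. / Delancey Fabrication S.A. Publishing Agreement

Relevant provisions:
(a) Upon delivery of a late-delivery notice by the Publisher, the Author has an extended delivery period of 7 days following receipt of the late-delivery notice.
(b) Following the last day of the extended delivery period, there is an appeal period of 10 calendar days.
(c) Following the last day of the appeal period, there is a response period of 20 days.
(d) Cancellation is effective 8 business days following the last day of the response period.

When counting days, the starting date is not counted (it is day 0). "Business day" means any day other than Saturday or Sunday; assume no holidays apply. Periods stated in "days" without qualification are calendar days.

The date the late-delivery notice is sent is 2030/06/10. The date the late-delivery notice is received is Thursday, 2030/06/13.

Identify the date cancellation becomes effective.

2030/07/31

Adding 7 calendar days to 2030/06/13 gives 2030/06/20, which is the last day of the extended delivery period.
The last day of the appeal period: 10 calendar days after 2030/06/20 is 2030/06/30.
Adding 20 calendar days to 2030/06/30 gives 2030/07/20, which is the last day of the response period.
The date cancellation becomes effective: counting 8 business days from Saturday, 2030/07/20 (Jul 22, Jul 23, Jul 24, Jul 25, Jul 26, Jul 29, Jul 30, Jul 31, skipping weekends) reaches Wednesday, 2030/07/31.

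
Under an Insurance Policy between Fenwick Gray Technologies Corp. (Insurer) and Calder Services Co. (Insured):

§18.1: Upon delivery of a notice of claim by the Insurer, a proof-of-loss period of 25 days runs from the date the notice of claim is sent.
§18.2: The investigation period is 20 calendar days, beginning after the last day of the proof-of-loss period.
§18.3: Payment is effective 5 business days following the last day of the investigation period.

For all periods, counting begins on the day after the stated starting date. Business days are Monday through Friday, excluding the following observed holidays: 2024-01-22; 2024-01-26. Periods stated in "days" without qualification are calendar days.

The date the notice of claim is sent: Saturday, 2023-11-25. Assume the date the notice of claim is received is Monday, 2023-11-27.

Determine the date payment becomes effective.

Adding 25 calendar days to 2023-11-25 gives 2023-12-20, which is the last day of the proof-of-loss period.
The last day of the investigation period: 20 calendar days after 2023-12-20 is 2024-01-09.
From Tuesday, 2024-01-09, 5 business days (Jan 10, Jan 11, Jan 12, Jan 15, Jan 16, skipping weekends) brings us to Tuesday, 2024-01-16, which is the date payment becomes effective.

2024-01-16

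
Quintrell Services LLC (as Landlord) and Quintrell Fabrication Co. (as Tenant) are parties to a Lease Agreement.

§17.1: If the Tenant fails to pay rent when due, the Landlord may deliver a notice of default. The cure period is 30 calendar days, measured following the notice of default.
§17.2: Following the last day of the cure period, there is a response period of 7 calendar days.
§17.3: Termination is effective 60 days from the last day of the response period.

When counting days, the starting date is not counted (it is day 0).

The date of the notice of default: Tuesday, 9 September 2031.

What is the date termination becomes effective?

15 December 2031

The last day of the cure period: 30 calendar days after 9 September 2031 is 9 October 2031.
The last day of the response period: 9 October 2031 + 7 days = 16 October 2031.
Adding 60 calendar days to 16 October 2031 gives 15 December 2031, which is the date termination becomes effective.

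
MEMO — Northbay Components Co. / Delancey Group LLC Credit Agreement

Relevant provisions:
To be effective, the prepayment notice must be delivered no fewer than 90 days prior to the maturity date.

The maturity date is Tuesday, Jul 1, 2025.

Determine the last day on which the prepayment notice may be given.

Counting back 90 calendar days from Jul 1, 2025 gives Apr 2, 2025.

Apr 2, 2025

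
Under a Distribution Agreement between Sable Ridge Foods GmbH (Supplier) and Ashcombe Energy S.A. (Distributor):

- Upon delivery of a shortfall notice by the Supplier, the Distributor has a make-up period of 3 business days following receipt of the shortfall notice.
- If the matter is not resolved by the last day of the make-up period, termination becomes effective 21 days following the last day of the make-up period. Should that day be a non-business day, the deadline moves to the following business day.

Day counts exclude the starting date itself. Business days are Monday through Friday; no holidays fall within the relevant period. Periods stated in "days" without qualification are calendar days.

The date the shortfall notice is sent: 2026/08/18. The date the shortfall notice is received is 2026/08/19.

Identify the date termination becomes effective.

The last day of the make-up period: counting 3 business days from Wednesday, 2026/08/19 (Aug 20, Aug 21, Aug 24, skipping weekends) reaches Monday, 2026/08/24.
The date termination becomes effective: 2026/08/24 + 21 days = 2026/09/14. 2026/09/14 is a Monday, so no roll-forward applies.

2026/09/14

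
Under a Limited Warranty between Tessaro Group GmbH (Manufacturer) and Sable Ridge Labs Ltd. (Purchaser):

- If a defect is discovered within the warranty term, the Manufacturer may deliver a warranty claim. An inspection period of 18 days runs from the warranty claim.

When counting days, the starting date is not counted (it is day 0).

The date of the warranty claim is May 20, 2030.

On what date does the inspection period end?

The last day of the inspection period: May 20, 2030 + 18 days = Jun 7, 2030.

Jun 7, 2030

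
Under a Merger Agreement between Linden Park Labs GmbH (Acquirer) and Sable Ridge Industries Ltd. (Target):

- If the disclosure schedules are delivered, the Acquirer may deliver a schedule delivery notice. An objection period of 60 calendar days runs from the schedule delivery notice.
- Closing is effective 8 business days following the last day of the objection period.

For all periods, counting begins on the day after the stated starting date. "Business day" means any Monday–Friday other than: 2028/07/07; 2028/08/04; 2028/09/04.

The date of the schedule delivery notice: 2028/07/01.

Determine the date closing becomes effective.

The last day of the objection period: 2028/07/01 + 60 days = 2028/08/30.
The date closing becomes effective: counting 8 business days from Wednesday, 2028/08/30 (Aug 31, Sep 1, Sep 5, Sep 6, Sep 7, Sep 8, Sep 11, Sep 12, skipping weekends and the listed holiday on Sep 4) reaches Tuesday, 2028/09/12.

2028/09/12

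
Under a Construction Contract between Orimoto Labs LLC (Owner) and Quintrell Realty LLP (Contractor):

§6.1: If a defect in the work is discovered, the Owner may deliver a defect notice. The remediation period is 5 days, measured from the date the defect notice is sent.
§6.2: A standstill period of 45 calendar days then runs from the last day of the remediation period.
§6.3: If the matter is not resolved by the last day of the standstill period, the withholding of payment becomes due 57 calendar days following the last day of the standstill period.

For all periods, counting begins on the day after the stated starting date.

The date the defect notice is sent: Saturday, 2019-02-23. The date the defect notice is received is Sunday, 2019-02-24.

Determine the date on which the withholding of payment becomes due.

Adding 5 calendar days to 2019-02-23 gives 2019-02-28, which is the last day of the remediation period.
The last day of the standstill period: 45 calendar days after 2019-02-28 is 2019-04-14.
The date on which the withholding of payment becomes due: 2019-04-14 + 57 days = 2019-06-10.

2019-06-10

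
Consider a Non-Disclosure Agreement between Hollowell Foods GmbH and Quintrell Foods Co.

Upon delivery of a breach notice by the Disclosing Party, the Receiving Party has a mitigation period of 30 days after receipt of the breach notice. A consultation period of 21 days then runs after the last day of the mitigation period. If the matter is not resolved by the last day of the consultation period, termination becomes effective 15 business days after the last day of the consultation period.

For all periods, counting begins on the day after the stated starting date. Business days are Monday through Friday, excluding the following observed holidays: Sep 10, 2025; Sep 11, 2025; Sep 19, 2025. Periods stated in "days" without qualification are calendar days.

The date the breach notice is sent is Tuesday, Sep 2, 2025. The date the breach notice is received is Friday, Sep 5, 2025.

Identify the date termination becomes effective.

The last day of the mitigation period: Sep 5, 2025 + 30 days = Oct 5, 2025.
The last day of the consultation period: Oct 5, 2025 + 21 days = Oct 26, 2025.
The date termination becomes effective: 15 business days after Sunday, Oct 26, 2025, skipping weekends — Oct 27, Oct 28, Oct 29, Oct 30, …, Nov 12, Nov 13, Nov 14 — lands on Friday, Nov 14, 2025.

Nov 14, 2025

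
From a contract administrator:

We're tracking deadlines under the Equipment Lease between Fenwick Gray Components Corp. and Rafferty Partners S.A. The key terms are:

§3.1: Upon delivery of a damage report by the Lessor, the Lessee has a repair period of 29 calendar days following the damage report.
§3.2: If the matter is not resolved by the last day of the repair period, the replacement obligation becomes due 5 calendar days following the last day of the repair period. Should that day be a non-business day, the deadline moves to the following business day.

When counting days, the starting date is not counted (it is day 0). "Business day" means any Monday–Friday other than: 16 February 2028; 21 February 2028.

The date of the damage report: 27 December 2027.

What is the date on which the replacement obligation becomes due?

Adding 29 calendar days to 27 December 2027 gives 25 January 2028, which is the last day of the repair period.
The date on which the replacement obligation becomes due: 25 January 2028 + 5 days = 30 January 2028. That falls on a Sunday, so it rolls to the next business day, Monday, 31 January 2028.

31 January 2028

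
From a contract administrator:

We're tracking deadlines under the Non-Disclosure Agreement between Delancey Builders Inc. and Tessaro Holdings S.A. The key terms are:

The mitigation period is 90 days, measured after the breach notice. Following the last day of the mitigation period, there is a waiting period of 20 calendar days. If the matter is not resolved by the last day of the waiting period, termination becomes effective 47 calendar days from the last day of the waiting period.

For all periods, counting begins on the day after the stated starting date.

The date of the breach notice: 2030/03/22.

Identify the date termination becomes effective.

The last day of the mitigation period: 90 calendar days after 2030/03/22 is 2030/06/20.
The last day of the waiting period: 20 calendar days after 2030/06/20 is 2030/07/10.
The date termination becomes effective: 47 calendar days after 2030/07/10 is 2030/08/26.

2030/08/26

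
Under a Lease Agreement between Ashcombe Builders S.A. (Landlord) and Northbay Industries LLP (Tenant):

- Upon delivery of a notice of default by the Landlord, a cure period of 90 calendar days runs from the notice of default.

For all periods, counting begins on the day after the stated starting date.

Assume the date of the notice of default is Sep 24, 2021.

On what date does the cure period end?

Dec 23, 2021

Adding 90 calendar days to Sep 24, 2021 gives Dec 23, 2021, which is the last day of the cure period.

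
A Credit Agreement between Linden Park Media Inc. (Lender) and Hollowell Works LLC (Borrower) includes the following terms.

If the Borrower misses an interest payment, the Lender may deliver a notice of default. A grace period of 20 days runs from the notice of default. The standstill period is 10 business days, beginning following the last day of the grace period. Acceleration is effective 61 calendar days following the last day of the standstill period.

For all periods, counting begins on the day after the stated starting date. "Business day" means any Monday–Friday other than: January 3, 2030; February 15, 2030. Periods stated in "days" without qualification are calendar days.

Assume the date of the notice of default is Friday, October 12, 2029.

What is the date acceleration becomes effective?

January 15, 2030

Adding 20 calendar days to October 12, 2029 gives November 1, 2029, which is the last day of the grace period.
The last day of the standstill period: counting 10 business days from Thursday, November 1, 2029 (Nov 2, Nov 5, Nov 6, Nov 7, Nov 8, Nov 9, Nov 12, Nov 13, Nov 14, Nov 15, skipping weekends) reaches Thursday, November 15, 2029.
The date acceleration becomes effective: 61 calendar days after November 15, 2029 is January 15, 2030.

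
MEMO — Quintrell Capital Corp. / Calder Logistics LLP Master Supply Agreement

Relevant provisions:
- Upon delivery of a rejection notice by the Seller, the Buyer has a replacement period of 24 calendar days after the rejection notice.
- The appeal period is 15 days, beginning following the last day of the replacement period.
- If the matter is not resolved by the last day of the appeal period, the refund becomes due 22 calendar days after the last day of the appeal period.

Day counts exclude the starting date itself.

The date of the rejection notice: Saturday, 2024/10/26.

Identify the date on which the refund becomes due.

The last day of the replacement period: 24 calendar days after 2024/10/26 is 2024/11/19.
Adding 15 calendar days to 2024/11/19 gives 2024/12/04, which is the last day of the appeal period.
The date on which the refund becomes due: 22 calendar days after 2024/12/04 is 2024/12/26.

2024/12/26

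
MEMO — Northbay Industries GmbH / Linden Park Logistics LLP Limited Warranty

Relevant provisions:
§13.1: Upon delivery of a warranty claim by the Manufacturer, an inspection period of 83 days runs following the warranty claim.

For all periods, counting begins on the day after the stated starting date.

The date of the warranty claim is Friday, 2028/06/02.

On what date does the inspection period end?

Adding 83 calendar days to 2028/06/02 gives 2028/08/24, which is the last day of the inspection period.

2028/08/24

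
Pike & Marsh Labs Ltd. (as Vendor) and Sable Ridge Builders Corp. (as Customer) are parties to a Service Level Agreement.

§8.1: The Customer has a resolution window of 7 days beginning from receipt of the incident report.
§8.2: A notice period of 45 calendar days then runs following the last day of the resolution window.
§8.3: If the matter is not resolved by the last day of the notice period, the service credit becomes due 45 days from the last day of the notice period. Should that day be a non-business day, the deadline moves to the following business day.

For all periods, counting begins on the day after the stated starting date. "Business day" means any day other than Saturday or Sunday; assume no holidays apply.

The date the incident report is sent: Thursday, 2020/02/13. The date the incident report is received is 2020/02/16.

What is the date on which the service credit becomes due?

The last day of the resolution window: 2020/02/16 + 7 days = 2020/02/23.
Adding 45 calendar days to 2020/02/23 gives 2020/04/08, which is the last day of the notice period.
Adding 45 calendar days to 2020/04/08 gives 2020/05/23, which is the date on which the service credit becomes due. That falls on a Saturday, so it rolls to the next business day, Monday, 2020/05/25.

2020/05/25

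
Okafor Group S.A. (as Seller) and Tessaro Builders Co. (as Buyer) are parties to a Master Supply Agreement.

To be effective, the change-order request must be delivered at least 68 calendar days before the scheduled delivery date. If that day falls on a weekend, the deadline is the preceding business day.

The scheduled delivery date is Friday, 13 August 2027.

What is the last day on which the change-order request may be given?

Counting back 68 calendar days from 13 August 2027 gives 6 June 2027. That is a Sunday, so the deadline moves back to Friday, 4 June 2027.

4 June 2027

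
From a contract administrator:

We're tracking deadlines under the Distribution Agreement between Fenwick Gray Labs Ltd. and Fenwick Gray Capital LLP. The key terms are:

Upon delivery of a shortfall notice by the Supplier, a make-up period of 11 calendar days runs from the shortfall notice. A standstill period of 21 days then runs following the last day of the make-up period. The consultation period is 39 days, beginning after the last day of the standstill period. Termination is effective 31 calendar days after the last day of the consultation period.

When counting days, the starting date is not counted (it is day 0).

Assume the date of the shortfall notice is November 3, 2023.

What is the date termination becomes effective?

The last day of the make-up period: 11 calendar days after November 3, 2023 is November 14, 2023.
The last day of the standstill period: November 14, 2023 + 21 days = December 5, 2023.
The last day of the consultation period: 39 calendar days after December 5, 2023 is January 13, 2024.
The date termination becomes effective: January 13, 2024 + 31 days = February 13, 2024.

February 13, 2024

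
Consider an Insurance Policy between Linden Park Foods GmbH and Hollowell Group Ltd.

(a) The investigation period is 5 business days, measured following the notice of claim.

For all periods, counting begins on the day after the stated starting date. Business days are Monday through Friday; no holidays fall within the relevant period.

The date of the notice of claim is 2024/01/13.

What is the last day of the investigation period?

2024/01/19

The last day of the investigation period: 5 business days after Saturday, 2024/01/13, skipping weekends — Jan 15, Jan 16, Jan 17, Jan 18, Jan 19 — lands on Friday, 2024/01/19.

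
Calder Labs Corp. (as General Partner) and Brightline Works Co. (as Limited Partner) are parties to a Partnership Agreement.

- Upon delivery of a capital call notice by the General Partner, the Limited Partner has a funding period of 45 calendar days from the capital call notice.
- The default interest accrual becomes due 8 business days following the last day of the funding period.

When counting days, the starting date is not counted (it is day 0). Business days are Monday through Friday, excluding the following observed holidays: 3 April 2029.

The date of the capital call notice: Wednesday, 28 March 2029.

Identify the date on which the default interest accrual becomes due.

The last day of the funding period: 28 March 2029 + 45 days = 12 May 2029.
From Saturday, 12 May 2029, 8 business days (May 14, May 15, May 16, May 17, May 18, May 21, May 22, May 23, skipping weekends) brings us to Wednesday, 23 May 2029, which is the date on which the default interest accrual becomes due.

23 May 2029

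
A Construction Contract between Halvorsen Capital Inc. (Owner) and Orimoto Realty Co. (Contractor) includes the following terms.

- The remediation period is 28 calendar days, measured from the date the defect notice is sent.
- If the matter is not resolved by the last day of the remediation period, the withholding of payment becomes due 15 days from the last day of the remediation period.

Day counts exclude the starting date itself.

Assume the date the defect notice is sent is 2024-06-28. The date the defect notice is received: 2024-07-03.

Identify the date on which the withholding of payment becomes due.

2024-08-10

The last day of the remediation period: 2024-06-28 + 28 days = 2024-07-26.
The date on which the withholding of payment becomes due: 15 calendar days after 2024-07-26 is 2024-08-10.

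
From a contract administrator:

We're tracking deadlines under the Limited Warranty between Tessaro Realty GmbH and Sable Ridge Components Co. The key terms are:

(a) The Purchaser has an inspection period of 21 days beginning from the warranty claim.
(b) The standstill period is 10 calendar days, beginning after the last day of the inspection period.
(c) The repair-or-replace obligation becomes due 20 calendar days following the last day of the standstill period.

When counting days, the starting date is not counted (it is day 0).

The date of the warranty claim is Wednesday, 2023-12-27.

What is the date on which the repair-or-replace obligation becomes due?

2024-02-16

The last day of the inspection period: 21 calendar days after 2023-12-27 is 2024-01-17.
Adding 10 calendar days to 2024-01-17 gives 2024-01-27, which is the last day of the standstill period.
The date on which the repair-or-replace obligation becomes due: 20 calendar days after 2024-01-27 is 2024-02-16.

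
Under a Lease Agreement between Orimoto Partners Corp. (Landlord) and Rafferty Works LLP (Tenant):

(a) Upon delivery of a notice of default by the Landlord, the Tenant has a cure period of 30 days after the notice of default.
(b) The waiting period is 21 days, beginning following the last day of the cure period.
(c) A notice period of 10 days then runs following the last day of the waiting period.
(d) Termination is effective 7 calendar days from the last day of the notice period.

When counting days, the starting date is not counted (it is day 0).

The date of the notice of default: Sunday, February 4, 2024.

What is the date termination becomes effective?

The last day of the cure period: February 4, 2024 + 30 days = March 5, 2024.
The last day of the waiting period: 21 calendar days after March 5, 2024 is March 26, 2024.
The last day of the notice period: March 26, 2024 + 10 days = April 5, 2024.
The date termination becomes effective: 7 calendar days after April 5, 2024 is April 12, 2024.

April 12, 2024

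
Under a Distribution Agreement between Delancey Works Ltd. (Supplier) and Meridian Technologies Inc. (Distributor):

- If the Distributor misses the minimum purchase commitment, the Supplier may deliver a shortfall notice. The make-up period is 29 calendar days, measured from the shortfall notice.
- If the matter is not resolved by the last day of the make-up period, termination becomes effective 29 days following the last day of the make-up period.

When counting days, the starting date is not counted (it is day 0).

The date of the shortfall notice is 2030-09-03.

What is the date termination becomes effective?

2030-10-31

The last day of the make-up period: 2030-09-03 + 29 days = 2030-10-02.
The date termination becomes effective: 29 calendar days after 2030-10-02 is 2030-10-31.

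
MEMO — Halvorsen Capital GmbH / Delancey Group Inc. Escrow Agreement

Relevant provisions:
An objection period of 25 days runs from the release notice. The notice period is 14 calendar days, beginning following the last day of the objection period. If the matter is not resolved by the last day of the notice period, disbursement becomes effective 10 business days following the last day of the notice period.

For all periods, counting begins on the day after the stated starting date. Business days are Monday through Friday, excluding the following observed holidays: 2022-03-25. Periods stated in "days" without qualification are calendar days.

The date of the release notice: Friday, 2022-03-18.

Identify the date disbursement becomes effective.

The last day of the objection period: 2022-03-18 + 25 days = 2022-04-12.
Adding 14 calendar days to 2022-04-12 gives 2022-04-26, which is the last day of the notice period.
The date disbursement becomes effective: counting 10 business days from Tuesday, 2022-04-26 (Apr 27, Apr 28, Apr 29, May 2, May 3, May 4, May 5, May 6, May 9, May 10, skipping weekends) reaches Tuesday, 2022-05-10.

2022-05-10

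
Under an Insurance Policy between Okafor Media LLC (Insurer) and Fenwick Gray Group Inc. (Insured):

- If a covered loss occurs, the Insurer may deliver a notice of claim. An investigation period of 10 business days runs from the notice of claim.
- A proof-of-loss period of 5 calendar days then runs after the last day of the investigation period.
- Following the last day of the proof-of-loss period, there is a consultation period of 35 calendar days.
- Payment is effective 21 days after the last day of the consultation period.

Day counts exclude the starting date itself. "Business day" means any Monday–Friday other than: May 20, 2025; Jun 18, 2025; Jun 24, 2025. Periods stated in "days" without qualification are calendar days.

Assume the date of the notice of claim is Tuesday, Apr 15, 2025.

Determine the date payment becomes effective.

The last day of the investigation period: 10 business days after Tuesday, Apr 15, 2025, skipping weekends — Apr 16, Apr 17, Apr 18, Apr 21, Apr 22, Apr 23, Apr 24, Apr 25, Apr 28, Apr 29 — lands on Tuesday, Apr 29, 2025.
Adding 5 calendar days to Apr 29, 2025 gives May 4, 2025, which is the last day of the proof-of-loss period.
Adding 35 calendar days to May 4, 2025 gives Jun 8, 2025, which is the last day of the consultation period.
The date payment becomes effective: Jun 8, 2025 + 21 days = Jun 29, 2025.

Jun 29, 2025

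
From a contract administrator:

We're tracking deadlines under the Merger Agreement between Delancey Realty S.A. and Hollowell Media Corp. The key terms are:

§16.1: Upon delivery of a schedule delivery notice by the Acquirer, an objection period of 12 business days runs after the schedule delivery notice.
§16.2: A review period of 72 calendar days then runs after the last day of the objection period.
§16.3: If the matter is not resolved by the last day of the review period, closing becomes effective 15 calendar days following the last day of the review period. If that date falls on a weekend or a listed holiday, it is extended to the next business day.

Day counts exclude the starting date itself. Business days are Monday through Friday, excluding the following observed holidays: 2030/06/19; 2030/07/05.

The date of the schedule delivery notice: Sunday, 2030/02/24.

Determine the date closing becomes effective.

2030/06/07

The last day of the objection period: 12 business days after Sunday, 2030/02/24, skipping weekends — Feb 25, Feb 26, Feb 27, Feb 28, …, Mar 8, Mar 11, Mar 12 — lands on Tuesday, 2030/03/12.
Adding 72 calendar days to 2030/03/12 gives 2030/05/23, which is the last day of the review period.
The date closing becomes effective: 2030/05/23 + 15 days = 2030/06/07. 2030/06/07 is a Friday and is not a listed holiday, so no roll-forward applies.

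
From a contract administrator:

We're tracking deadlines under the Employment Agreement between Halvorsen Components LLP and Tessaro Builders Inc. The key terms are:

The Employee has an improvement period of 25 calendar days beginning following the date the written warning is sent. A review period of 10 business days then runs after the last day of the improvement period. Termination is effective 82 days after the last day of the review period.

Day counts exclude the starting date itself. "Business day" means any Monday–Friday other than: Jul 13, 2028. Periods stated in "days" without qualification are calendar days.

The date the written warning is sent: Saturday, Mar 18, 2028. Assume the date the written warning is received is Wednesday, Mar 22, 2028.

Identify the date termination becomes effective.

The last day of the improvement period: Mar 18, 2028 + 25 days = Apr 12, 2028.
From Wednesday, Apr 12, 2028, 10 business days (Apr 13, Apr 14, Apr 17, Apr 18, Apr 19, Apr 20, Apr 21, Apr 24, Apr 25, Apr 26, skipping weekends) brings us to Wednesday, Apr 26, 2028, which is the last day of the review period.
The date termination becomes effective: 82 calendar days after Apr 26, 2028 is Jul 17, 2028.

Jul 17, 2028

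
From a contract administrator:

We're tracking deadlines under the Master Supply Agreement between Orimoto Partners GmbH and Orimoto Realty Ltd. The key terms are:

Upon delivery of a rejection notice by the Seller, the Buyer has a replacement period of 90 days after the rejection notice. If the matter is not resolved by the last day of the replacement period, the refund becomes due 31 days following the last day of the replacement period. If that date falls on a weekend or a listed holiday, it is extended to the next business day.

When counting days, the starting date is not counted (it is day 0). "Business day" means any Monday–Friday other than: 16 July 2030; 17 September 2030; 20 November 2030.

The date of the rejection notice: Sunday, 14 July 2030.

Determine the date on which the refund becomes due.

12 November 2030

The last day of the replacement period: 90 calendar days after 14 July 2030 is 12 October 2030.
The date on which the refund becomes due: 12 October 2030 + 31 days = 12 November 2030. 12 November 2030 is a Tuesday and is not a listed holiday, so no roll-forward applies.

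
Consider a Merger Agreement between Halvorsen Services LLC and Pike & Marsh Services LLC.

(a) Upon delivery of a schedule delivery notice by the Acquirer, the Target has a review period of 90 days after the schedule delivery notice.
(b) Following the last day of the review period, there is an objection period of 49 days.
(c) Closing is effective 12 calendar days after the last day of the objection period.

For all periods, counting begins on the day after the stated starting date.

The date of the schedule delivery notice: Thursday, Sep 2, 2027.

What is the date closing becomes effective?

The last day of the review period: 90 calendar days after Sep 2, 2027 is Dec 1, 2027.
Adding 49 calendar days to Dec 1, 2027 gives Jan 19, 2028, which is the last day of the objection period.
The date closing becomes effective: Jan 19, 2028 + 12 days = Jan 31, 2028.

Jan 31, 2028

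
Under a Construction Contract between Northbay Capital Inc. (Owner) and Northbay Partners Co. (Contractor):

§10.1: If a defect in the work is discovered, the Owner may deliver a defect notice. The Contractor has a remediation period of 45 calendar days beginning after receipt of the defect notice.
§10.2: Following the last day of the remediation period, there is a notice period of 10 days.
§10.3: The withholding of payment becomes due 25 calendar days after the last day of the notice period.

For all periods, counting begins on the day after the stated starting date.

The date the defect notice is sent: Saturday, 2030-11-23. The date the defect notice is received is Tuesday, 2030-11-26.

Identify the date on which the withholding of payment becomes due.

2031-02-14

The last day of the remediation period: 2030-11-26 + 45 days = 2031-01-10.
The last day of the notice period: 2031-01-10 + 10 days = 2031-01-20.
The date on which the withholding of payment becomes due: 25 calendar days after 2031-01-20 is 2031-02-14.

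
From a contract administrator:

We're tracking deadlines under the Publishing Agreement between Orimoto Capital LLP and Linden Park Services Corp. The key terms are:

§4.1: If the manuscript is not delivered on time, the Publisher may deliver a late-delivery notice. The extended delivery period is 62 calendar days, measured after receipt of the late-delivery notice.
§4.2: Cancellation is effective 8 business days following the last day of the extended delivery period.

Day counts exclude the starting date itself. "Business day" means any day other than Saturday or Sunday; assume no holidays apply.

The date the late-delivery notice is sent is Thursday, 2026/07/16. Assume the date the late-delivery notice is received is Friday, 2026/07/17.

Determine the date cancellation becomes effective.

2026/09/29

The last day of the extended delivery period: 2026/07/17 + 62 days = 2026/09/17.
From Thursday, 2026/09/17, 8 business days (Sep 18, Sep 21, Sep 22, Sep 23, Sep 24, Sep 25, Sep 28, Sep 29, skipping weekends) brings us to Tuesday, 2026/09/29, which is the date cancellation becomes effective.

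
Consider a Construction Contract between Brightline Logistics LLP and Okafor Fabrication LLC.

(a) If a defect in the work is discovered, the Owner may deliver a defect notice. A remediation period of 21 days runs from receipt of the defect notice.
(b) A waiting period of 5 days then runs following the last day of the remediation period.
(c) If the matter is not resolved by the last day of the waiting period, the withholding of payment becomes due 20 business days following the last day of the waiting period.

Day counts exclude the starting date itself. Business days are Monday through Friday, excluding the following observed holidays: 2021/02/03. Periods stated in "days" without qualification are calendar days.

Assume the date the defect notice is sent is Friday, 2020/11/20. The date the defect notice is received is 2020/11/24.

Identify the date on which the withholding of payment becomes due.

Adding 21 calendar days to 2020/11/24 gives 2020/12/15, which is the last day of the remediation period.
Adding 5 calendar days to 2020/12/15 gives 2020/12/20, which is the last day of the waiting period.
From Sunday, 2020/12/20, 20 business days (Dec 21, Dec 22, Dec 23, Dec 24, …, Jan 13, Jan 14, Jan 15, skipping weekends) brings us to Friday, 2021/01/15, which is the date on which the withholding of payment becomes due.

2021/01/15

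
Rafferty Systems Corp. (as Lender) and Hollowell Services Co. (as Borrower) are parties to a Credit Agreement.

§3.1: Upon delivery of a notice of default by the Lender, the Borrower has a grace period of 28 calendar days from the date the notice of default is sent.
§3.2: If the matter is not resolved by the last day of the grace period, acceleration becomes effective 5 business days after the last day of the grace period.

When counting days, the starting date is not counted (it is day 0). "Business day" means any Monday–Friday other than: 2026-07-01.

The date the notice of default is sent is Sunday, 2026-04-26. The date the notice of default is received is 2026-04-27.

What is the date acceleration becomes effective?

The last day of the grace period: 28 calendar days after 2026-04-26 is 2026-05-24.
The date acceleration becomes effective: 5 business days after Sunday, 2026-05-24, skipping weekends — May 25, May 26, May 27, May 28, May 29 — lands on Friday, 2026-05-29.

2026-05-29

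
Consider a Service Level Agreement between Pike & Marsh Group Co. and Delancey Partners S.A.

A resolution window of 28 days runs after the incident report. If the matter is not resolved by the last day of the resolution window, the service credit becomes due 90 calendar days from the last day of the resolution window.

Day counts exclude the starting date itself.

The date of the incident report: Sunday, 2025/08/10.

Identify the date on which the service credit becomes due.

2025/12/06

The last day of the resolution window: 28 calendar days after 2025/08/10 is 2025/09/07.
The date on which the service credit becomes due: 90 calendar days after 2025/09/07 is 2025/12/06.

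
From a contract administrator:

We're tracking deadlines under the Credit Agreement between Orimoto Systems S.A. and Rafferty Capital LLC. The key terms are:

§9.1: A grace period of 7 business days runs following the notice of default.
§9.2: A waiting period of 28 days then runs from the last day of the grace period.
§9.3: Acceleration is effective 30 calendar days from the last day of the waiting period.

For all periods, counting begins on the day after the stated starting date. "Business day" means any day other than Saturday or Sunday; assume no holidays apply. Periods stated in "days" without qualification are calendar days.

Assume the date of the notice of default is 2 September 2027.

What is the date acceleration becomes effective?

The last day of the grace period: counting 7 business days from Thursday, 2 September 2027 (Sep 3, Sep 6, Sep 7, Sep 8, Sep 9, Sep 10, Sep 13, skipping weekends) reaches Monday, 13 September 2027.
The last day of the waiting period: 13 September 2027 + 28 days = 11 October 2027.
The date acceleration becomes effective: 30 calendar days after 11 October 2027 is 10 November 2027.

10 November 2027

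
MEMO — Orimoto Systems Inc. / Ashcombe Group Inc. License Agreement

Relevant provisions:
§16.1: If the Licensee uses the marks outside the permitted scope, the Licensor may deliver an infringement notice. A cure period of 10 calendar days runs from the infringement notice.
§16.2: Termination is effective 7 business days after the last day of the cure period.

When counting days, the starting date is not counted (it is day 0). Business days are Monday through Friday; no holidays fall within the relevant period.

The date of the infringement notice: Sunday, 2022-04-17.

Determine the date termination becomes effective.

The last day of the cure period: 2022-04-17 + 10 days = 2022-04-27.
From Wednesday, 2022-04-27, 7 business days (Apr 28, Apr 29, May 2, May 3, May 4, May 5, May 6, skipping weekends) brings us to Friday, 2022-05-06, which is the date termination becomes effective.

2022-05-06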